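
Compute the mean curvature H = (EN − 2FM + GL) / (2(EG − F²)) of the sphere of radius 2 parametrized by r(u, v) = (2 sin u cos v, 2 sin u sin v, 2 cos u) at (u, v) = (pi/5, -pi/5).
H = -1/2

With E = 4, F = 0, G = 4*sin(u)^2, L = -2*sin(u)/Abs(sin(u)), M = 0, N = -2*sin(u)^3/Abs(sin(u)), assemble
  H = (EN − 2FM + GL) / (2(EG − F²)) = -sin(u)/(2*Abs(sin(u))).
At (u, v) = (pi/5, -pi/5): H = -1/2.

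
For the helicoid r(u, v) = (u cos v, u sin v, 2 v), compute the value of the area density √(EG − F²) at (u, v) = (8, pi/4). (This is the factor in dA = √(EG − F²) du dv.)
√(EG − F²)|_{(8, pi/4)} = 2*sqrt(17)

E = 1, F = 0, G = u^2 + 4, so EG − F² = u^2 + 4. Taking the positive square root: √(EG − F²) = sqrt(u^2 + 4). At (u, v) = (8, pi/4): 2*sqrt(17).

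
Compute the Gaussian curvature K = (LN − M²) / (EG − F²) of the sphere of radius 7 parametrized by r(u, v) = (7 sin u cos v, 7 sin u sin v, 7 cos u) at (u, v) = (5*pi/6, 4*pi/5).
K = 1/49

Coefficients of the first fundamental form: E = 49, F = 0, G = 49*sin(u)^2.
Coefficients of the second fundamental form: L = -7*sin(u)/Abs(sin(u)), M = 0, N = -7*sin(u)^3/Abs(sin(u)).
Assemble K = (LN − M²)/(EG − F²) = 1/49. At (u, v) = (5*pi/6, 4*pi/5): K = 1/49.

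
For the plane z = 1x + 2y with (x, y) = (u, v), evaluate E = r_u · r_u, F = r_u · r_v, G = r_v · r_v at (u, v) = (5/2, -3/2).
E = 2;  F = 2;  G = 5

Partials: r_u = (1, 0, 1), r_v = (0, 1, 2). As functions of (u, v):
  E = r_u · r_u = 2,
  F = r_u · r_v = 2,
  G = r_v · r_v = 5.
Evaluating at (u, v) = (5/2, -3/2): E = 2, F = 2, G = 5.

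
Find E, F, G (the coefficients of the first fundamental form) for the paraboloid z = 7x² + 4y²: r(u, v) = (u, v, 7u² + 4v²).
E = 196*u^2 + 1;  F = 112*u*v;  G = 64*v^2 + 1

Compute partials: r_u = (1, 0, 14*u), r_v = (0, 1, 8*v). Then
  E = r_u · r_u = 196*u^2 + 1,
  F = r_u · r_v = 112*u*v,
  G = r_v · r_v = 64*v^2 + 1.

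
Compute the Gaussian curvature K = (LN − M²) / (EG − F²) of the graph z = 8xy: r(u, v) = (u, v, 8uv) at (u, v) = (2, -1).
K = -64/103041

Coefficients of the first fundamental form: E = 64*v^2 + 1, F = 64*u*v, G = 64*u^2 + 1.
Coefficients of the second fundamental form: L = 0, M = 8/sqrt(64*u^2 + 64*v^2 + 1), N = 0.
Assemble K = (LN − M²)/(EG − F²) = -64/(4096*u^4 + 8192*u^2*v^2 + 128*u^2 + 4096*v^4 + 128*v^2 + 1). At (u, v) = (2, -1): K = -64/103041.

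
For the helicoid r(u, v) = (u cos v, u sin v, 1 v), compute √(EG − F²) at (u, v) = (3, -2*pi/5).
√(EG − F²)|_{(3, -2*pi/5)} = sqrt(10)

E = 1, F = 0, G = u^2 + 1; EG − F² = u^2 + 1; √(EG − F²) = sqrt(u^2 + 1). At the given point: sqrt(10).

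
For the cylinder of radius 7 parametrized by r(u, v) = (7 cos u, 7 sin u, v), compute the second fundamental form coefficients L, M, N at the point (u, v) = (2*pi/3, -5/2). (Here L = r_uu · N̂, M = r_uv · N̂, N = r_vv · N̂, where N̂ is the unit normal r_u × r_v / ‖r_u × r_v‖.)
L = -7;  M = 0;  N = 0

Compute the unit normal N̂(u, v) = (cos(u), sin(u), 0), and the second partials r_uu, r_uv, r_vv. Take dot products:
  L(u, v) = r_uu · N̂ = -7,
  M(u, v) = r_uv · N̂ = 0,
  N(u, v) = r_vv · N̂ = 0.
Evaluating at (u, v) = (2*pi/3, -5/2):
  L = -7, M = 0, N = 0.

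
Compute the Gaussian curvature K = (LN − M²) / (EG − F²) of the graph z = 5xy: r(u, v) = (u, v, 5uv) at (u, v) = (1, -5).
K = -25/423801

Coefficients of the first fundamental form: E = 25*v^2 + 1, F = 25*u*v, G = 25*u^2 + 1.
Coefficients of the second fundamental form: L = 0, M = 5/sqrt(25*u^2 + 25*v^2 + 1), N = 0.
Assemble K = (LN − M²)/(EG − F²) = -25/(625*u^4 + 1250*u^2*v^2 + 50*u^2 + 625*v^4 + 50*v^2 + 1). At (u, v) = (1, -5): K = -25/423801.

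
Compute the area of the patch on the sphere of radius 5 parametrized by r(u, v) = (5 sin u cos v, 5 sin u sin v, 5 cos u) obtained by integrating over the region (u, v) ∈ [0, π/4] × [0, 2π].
Area = 25*pi*(2 - sqrt(2))

Area = ∫∫ √(EG − F²) du dv with √(EG − F²) = 25*Abs(sin(u)). Integrating over [0, π/4] × [0, 2π] gives 25*pi*(2 - sqrt(2)).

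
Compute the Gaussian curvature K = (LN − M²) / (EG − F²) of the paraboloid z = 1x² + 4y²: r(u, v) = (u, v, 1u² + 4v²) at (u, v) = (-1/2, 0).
K = 4

Coefficients of the first fundamental form: E = 4*u^2 + 1, F = 16*u*v, G = 64*v^2 + 1.
Coefficients of the second fundamental form: L = 2/sqrt(4*u^2 + 64*v^2 + 1), M = 0, N = 8/sqrt(4*u^2 + 64*v^2 + 1).
Assemble K = (LN − M²)/(EG − F²) = 16/(16*u^4 + 512*u^2*v^2 + 8*u^2 + 4096*v^4 + 128*v^2 + 1). At (u, v) = (-1/2, 0): K = 4.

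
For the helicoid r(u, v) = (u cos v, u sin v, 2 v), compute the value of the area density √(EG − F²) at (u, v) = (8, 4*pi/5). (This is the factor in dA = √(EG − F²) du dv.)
√(EG − F²)|_{(8, 4*pi/5)} = 2*sqrt(17)

E = 1, F = 0, G = u^2 + 4, so EG − F² = u^2 + 4. Taking the positive square root: √(EG − F²) = sqrt(u^2 + 4). At (u, v) = (8, 4*pi/5): 2*sqrt(17).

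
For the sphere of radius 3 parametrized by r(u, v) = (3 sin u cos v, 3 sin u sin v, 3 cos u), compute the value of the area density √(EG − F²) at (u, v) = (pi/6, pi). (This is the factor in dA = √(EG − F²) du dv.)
√(EG − F²)|_{(pi/6, pi)} = 9/2

E = 9, F = 0, G = 9*sin(u)^2, so EG − F² = 81*sin(u)^2. Taking the positive square root: √(EG − F²) = 9*Abs(sin(u)). At (u, v) = (pi/6, pi): 9/2.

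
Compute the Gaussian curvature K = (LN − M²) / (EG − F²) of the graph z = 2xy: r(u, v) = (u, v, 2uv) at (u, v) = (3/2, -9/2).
K = -4/8281

Coefficients of the first fundamental form: E = 4*v^2 + 1, F = 4*u*v, G = 4*u^2 + 1.
Coefficients of the second fundamental form: L = 0, M = 2/sqrt(4*u^2 + 4*v^2 + 1), N = 0.
Assemble K = (LN − M²)/(EG − F²) = -4/(16*u^4 + 32*u^2*v^2 + 8*u^2 + 16*v^4 + 8*v^2 + 1). At (u, v) = (3/2, -9/2): K = -4/8281.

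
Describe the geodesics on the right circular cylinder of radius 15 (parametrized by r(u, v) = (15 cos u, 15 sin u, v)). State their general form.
The cylinder is flat (K = 0) and locally isometric to the plane via the development (u, v) ↦ (15 u, v). Geodesics are the pre-images of straight lines: circles (v constant), vertical lines (u constant), and helices (v = c · u + d) for constants c, d.

A right cylinder has E = 15², F = 0, G = 1, so EG − F² = 15², and L = −15, M = N = 0, giving K = (LN − M²)/(EG − F²) = 0 everywhere. A flat surface is locally isometric to the Euclidean plane via the map (u, v) ↦ (15 u, v). Straight lines in the (x̃, ỹ) plane pull back to: (a) horizontal circles (v = const), (b) vertical generators (u = const), and (c) helices (15 u tan θ = v, i.e. v = c · u + d).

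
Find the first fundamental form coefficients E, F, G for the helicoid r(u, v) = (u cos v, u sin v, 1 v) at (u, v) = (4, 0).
E = 1;  F = 0;  G = 17

Partials: r_u = (cos(v), sin(v), 0), r_v = (-u*sin(v), u*cos(v), 1). As functions of (u, v):
  E = r_u · r_u = 1,
  F = r_u · r_v = 0,
  G = r_v · r_v = u^2 + 1.
Evaluating at (u, v) = (4, 0): E = 1, F = 0, G = 17.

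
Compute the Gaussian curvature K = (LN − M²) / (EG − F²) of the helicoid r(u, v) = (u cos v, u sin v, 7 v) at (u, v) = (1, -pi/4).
K = -49/2500

Coefficients of the first fundamental form: E = 1, F = 0, G = u^2 + 49.
Coefficients of the second fundamental form: L = 0, M = -7/sqrt(u^2 + 49), N = 0.
Assemble K = (LN − M²)/(EG − F²) = -49/(u^2 + 49)^2. At (u, v) = (1, -pi/4): K = -49/2500.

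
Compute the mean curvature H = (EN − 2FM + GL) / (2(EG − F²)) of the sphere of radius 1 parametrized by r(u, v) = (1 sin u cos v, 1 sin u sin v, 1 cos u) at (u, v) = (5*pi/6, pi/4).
H = -1

With E = 1, F = 0, G = sin(u)^2, L = -sin(u)/Abs(sin(u)), M = 0, N = -sin(u)^3/Abs(sin(u)), assemble
  H = (EN − 2FM + GL) / (2(EG − F²)) = -sin(u)/Abs(sin(u)).
At (u, v) = (5*pi/6, pi/4): H = -1.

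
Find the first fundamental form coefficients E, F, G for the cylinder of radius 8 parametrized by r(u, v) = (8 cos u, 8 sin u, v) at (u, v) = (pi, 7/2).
E = 64;  F = 0;  G = 1

Partials: r_u = (-8*sin(u), 8*cos(u), 0), r_v = (0, 0, 1). As functions of (u, v):
  E = r_u · r_u = 64,
  F = r_u · r_v = 0,
  G = r_v · r_v = 1.
Evaluating at (u, v) = (pi, 7/2): E = 64, F = 0, G = 1.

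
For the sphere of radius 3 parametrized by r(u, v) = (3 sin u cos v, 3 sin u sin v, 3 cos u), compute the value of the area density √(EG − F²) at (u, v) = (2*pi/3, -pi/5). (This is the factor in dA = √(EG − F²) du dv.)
√(EG − F²)|_{(2*pi/3, -pi/5)} = 9*sqrt(3)/2

E = 9, F = 0, G = 9*sin(u)^2, so EG − F² = 81*sin(u)^2. Taking the positive square root: √(EG − F²) = 9*Abs(sin(u)). At (u, v) = (2*pi/3, -pi/5): 9*sqrt(3)/2.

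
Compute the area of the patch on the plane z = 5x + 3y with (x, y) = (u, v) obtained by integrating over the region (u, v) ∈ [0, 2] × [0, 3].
Area = 6*sqrt(35)

Area = ∫∫ √(EG − F²) du dv with √(EG − F²) = sqrt(35). Integrating over [0, 2] × [0, 3] gives 6*sqrt(35).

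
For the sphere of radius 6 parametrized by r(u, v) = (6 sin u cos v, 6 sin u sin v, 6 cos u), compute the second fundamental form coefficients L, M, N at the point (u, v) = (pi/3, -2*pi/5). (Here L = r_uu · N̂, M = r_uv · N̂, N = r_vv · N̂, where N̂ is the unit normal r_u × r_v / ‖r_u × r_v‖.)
L = -6;  M = 0;  N = -9/2

Compute the unit normal N̂(u, v) = (sin(u)^2*cos(v)/Abs(sin(u)), sin(u)^2*sin(v)/Abs(sin(u)), sin(2*u)/(2*Abs(sin(u)))), and the second partials r_uu, r_uv, r_vv. Take dot products:
  L(u, v) = r_uu · N̂ = -6*sin(u)/Abs(sin(u)),
  M(u, v) = r_uv · N̂ = 0,
  N(u, v) = r_vv · N̂ = -6*sin(u)^3/Abs(sin(u)).
Evaluating at (u, v) = (pi/3, -2*pi/5):
  L = -6, M = 0, N = -9/2.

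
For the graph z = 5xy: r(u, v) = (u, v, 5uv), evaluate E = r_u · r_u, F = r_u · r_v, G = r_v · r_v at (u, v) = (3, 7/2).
E = 1229/4;  F = 525/2;  G = 226

Partials: r_u = (1, 0, 5*v), r_v = (0, 1, 5*u). As functions of (u, v):
  E = r_u · r_u = 25*v^2 + 1,
  F = r_u · r_v = 25*u*v,
  G = r_v · r_v = 25*u^2 + 1.
Evaluating at (u, v) = (3, 7/2): E = 1229/4, F = 525/2, G = 226.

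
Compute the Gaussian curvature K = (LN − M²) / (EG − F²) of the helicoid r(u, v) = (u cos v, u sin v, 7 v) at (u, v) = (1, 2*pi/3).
K = -49/2500

Coefficients of the first fundamental form: E = 1, F = 0, G = u^2 + 49.
Coefficients of the second fundamental form: L = 0, M = -7/sqrt(u^2 + 49), N = 0.
Assemble K = (LN − M²)/(EG − F²) = -49/(u^2 + 49)^2. At (u, v) = (1, 2*pi/3): K = -49/2500.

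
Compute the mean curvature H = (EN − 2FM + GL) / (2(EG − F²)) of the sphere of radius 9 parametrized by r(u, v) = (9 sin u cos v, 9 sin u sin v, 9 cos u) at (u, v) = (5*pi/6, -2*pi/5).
H = -1/9

With E = 81, F = 0, G = 81*sin(u)^2, L = -9*sin(u)/Abs(sin(u)), M = 0, N = -9*sin(u)^3/Abs(sin(u)), assemble
  H = (EN − 2FM + GL) / (2(EG − F²)) = -sin(u)/(9*Abs(sin(u))).
At (u, v) = (5*pi/6, -2*pi/5): H = -1/9.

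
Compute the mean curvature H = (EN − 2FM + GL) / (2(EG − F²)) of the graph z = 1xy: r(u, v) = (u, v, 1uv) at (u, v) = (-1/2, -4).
H = -16*sqrt(69)/4761

With E = v^2 + 1, F = u*v, G = u^2 + 1, L = 0, M = 1/sqrt(u^2 + v^2 + 1), N = 0, assemble
  H = (EN − 2FM + GL) / (2(EG − F²)) = -u*v/(u^2 + v^2 + 1)^(3/2).
At (u, v) = (-1/2, -4): H = -16*sqrt(69)/4761.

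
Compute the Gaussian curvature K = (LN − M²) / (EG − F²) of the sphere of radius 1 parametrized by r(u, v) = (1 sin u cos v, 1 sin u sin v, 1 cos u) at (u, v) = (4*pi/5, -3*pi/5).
K = 1

Coefficients of the first fundamental form: E = 1, F = 0, G = sin(u)^2.
Coefficients of the second fundamental form: L = -sin(u)/Abs(sin(u)), M = 0, N = -sin(u)^3/Abs(sin(u)).
Assemble K = (LN − M²)/(EG − F²) = 1. At (u, v) = (4*pi/5, -3*pi/5): K = 1.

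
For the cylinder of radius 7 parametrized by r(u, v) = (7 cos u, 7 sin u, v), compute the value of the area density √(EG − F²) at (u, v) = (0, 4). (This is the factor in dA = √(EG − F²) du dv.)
√(EG − F²)|_{(0, 4)} = 7

E = 49, F = 0, G = 1, so EG − F² = 49. Taking the positive square root: √(EG − F²) = 7. At (u, v) = (0, 4): 7.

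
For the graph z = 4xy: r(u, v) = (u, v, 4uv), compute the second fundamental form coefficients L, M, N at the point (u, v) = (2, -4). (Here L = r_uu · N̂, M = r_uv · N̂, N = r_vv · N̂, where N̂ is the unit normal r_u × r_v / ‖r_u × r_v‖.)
L = 0;  M = 4*sqrt(321)/321;  N = 0

Compute the unit normal N̂(u, v) = (-4*v/sqrt(16*u^2 + 16*v^2 + 1), -4*u/sqrt(16*u^2 + 16*v^2 + 1), 1/sqrt(16*u^2 + 16*v^2 + 1)), and the second partials r_uu, r_uv, r_vv. Take dot products:
  L(u, v) = r_uu · N̂ = 0,
  M(u, v) = r_uv · N̂ = 4/sqrt(16*u^2 + 16*v^2 + 1),
  N(u, v) = r_vv · N̂ = 0.
Evaluating at (u, v) = (2, -4):
  L = 0, M = 4*sqrt(321)/321, N = 0.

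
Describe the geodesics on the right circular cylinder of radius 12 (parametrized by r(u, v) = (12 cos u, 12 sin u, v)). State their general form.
The cylinder is flat (K = 0) and locally isometric to the plane via the development (u, v) ↦ (12 u, v). Geodesics are the pre-images of straight lines: circles (v constant), vertical lines (u constant), and helices (v = c · u + d) for constants c, d.

A right cylinder has E = 12², F = 0, G = 1, so EG − F² = 12², and L = −12, M = N = 0, giving K = (LN − M²)/(EG − F²) = 0 everywhere. A flat surface is locally isometric to the Euclidean plane via the map (u, v) ↦ (12 u, v). Straight lines in the (x̃, ỹ) plane pull back to: (a) horizontal circles (v = const), (b) vertical generators (u = const), and (c) helices (12 u tan θ = v, i.e. v = c · u + d).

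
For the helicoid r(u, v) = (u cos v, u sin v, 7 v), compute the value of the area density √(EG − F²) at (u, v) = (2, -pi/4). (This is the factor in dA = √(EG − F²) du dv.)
√(EG − F²)|_{(2, -pi/4)} = sqrt(53)

E = 1, F = 0, G = u^2 + 49, so EG − F² = u^2 + 49. Taking the positive square root: √(EG − F²) = sqrt(u^2 + 49). At (u, v) = (2, -pi/4): sqrt(53).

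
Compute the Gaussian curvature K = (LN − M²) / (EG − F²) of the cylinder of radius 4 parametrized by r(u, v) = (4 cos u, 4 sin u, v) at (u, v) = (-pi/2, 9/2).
K = 0

Coefficients of the first fundamental form: E = 16, F = 0, G = 1.
Coefficients of the second fundamental form: L = -4, M = 0, N = 0.
Assemble K = (LN − M²)/(EG − F²) = 0. At (u, v) = (-pi/2, 9/2): K = 0.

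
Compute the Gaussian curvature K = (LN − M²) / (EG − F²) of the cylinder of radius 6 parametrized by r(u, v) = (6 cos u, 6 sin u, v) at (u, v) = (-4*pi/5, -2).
K = 0

Coefficients of the first fundamental form: E = 36, F = 0, G = 1.
Coefficients of the second fundamental form: L = -6, M = 0, N = 0.
Assemble K = (LN − M²)/(EG − F²) = 0. At (u, v) = (-4*pi/5, -2): K = 0.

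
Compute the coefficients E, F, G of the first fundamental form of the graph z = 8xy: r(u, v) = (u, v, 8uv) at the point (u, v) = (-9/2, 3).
E = 577;  F = -864;  G = 1297

Partials: r_u = (1, 0, 8*v), r_v = (0, 1, 8*u). As functions of (u, v):
  E = r_u · r_u = 64*v^2 + 1,
  F = r_u · r_v = 64*u*v,
  G = r_v · r_v = 64*u^2 + 1.
Evaluating at (u, v) = (-9/2, 3): E = 577, F = -864, G = 1297.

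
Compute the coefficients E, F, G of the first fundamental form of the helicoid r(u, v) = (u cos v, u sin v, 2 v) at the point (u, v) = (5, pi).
E = 1;  F = 0;  G = 29

Partials: r_u = (cos(v), sin(v), 0), r_v = (-u*sin(v), u*cos(v), 2). As functions of (u, v):
  E = r_u · r_u = 1,
  F = r_u · r_v = 0,
  G = r_v · r_v = u^2 + 4.
Evaluating at (u, v) = (5, pi): E = 1, F = 0, G = 29.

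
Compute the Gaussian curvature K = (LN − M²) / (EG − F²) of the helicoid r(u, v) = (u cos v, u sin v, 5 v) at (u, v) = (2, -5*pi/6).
K = -25/841

Coefficients of the first fundamental form: E = 1, F = 0, G = u^2 + 25.
Coefficients of the second fundamental form: L = 0, M = -5/sqrt(u^2 + 25), N = 0.
Assemble K = (LN − M²)/(EG − F²) = -25/(u^2 + 25)^2. At (u, v) = (2, -5*pi/6): K = -25/841.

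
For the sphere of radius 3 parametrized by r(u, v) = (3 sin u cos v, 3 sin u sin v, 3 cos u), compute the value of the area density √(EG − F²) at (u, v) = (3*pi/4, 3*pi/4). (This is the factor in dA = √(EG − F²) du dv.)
√(EG − F²)|_{(3*pi/4, 3*pi/4)} = 9*sqrt(2)/2

E = 9, F = 0, G = 9*sin(u)^2, so EG − F² = 81*sin(u)^2. Taking the positive square root: √(EG − F²) = 9*Abs(sin(u)). At (u, v) = (3*pi/4, 3*pi/4): 9*sqrt(2)/2.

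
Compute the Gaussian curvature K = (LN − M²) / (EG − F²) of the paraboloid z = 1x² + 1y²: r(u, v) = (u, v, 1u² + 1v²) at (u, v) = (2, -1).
K = 4/441

Coefficients of the first fundamental form: E = 4*u^2 + 1, F = 4*u*v, G = 4*v^2 + 1.
Coefficients of the second fundamental form: L = 2/sqrt(4*u^2 + 4*v^2 + 1), M = 0, N = 2/sqrt(4*u^2 + 4*v^2 + 1).
Assemble K = (LN − M²)/(EG − F²) = 4/(16*u^4 + 32*u^2*v^2 + 8*u^2 + 16*v^4 + 8*v^2 + 1). At (u, v) = (2, -1): K = 4/441.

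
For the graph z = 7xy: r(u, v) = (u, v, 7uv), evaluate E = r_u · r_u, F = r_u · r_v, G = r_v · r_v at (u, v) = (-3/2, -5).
E = 1226;  F = 735/2;  G = 445/4

Partials: r_u = (1, 0, 7*v), r_v = (0, 1, 7*u). As functions of (u, v):
  E = r_u · r_u = 49*v^2 + 1,
  F = r_u · r_v = 49*u*v,
  G = r_v · r_v = 49*u^2 + 1.
Evaluating at (u, v) = (-3/2, -5): E = 1226, F = 735/2, G = 445/4.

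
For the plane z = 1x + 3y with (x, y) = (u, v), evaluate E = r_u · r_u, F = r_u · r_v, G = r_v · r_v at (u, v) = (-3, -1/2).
E = 2;  F = 3;  G = 10

Partials: r_u = (1, 0, 1), r_v = (0, 1, 3). As functions of (u, v):
  E = r_u · r_u = 2,
  F = r_u · r_v = 3,
  G = r_v · r_v = 10.
Evaluating at (u, v) = (-3, -1/2): E = 2, F = 3, G = 10.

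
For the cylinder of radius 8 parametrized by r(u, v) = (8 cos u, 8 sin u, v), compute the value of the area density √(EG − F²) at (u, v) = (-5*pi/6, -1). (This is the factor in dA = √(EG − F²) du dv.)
√(EG − F²)|_{(-5*pi/6, -1)} = 8

E = 64, F = 0, G = 1, so EG − F² = 64. Taking the positive square root: √(EG − F²) = 8. At (u, v) = (-5*pi/6, -1): 8.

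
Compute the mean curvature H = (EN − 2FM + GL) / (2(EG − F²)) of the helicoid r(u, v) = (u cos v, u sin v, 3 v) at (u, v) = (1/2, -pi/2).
H = 0

With E = 1, F = 0, G = u^2 + 9, L = 0, M = -3/sqrt(u^2 + 9), N = 0, assemble
  H = (EN − 2FM + GL) / (2(EG − F²)) = 0.
At (u, v) = (1/2, -pi/2): H = 0.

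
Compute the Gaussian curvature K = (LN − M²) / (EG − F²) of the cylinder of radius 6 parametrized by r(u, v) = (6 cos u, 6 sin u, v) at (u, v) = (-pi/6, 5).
K = 0

Coefficients of the first fundamental form: E = 36, F = 0, G = 1.
Coefficients of the second fundamental form: L = -6, M = 0, N = 0.
Assemble K = (LN − M²)/(EG − F²) = 0. At (u, v) = (-pi/6, 5): K = 0.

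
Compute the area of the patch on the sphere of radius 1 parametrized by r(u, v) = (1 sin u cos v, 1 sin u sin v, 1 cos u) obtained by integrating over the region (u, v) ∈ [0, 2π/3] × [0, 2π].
Area = 3*pi

Area = ∫∫ √(EG − F²) du dv with √(EG − F²) = Abs(sin(u)). Integrating over [0, 2π/3] × [0, 2π] gives 3*pi.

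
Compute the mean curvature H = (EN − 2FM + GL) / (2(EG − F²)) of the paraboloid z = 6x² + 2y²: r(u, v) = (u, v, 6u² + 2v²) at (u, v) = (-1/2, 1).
H = 176*sqrt(53)/2809

With E = 144*u^2 + 1, F = 48*u*v, G = 16*v^2 + 1, L = 12/sqrt(144*u^2 + 16*v^2 + 1), M = 0, N = 4/sqrt(144*u^2 + 16*v^2 + 1), assemble
  H = (EN − 2FM + GL) / (2(EG − F²)) = 8*(36*u^2 + 12*v^2 + 1)/(144*u^2 + 16*v^2 + 1)^(3/2).
At (u, v) = (-1/2, 1): H = 176*sqrt(53)/2809.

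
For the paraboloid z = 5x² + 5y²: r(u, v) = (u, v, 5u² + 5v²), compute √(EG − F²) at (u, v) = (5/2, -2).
√(EG − F²)|_{(5/2, -2)} = 3*sqrt(114)

E = 100*u^2 + 1, F = 100*u*v, G = 100*v^2 + 1; EG − F² = 100*u^2 + 100*v^2 + 1; √(EG − F²) = sqrt(100*u^2 + 100*v^2 + 1). At the given point: 3*sqrt(114).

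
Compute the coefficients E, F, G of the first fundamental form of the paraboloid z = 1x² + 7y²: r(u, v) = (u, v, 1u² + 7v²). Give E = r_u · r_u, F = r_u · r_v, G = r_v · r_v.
E = 4*u^2 + 1;  F = 28*u*v;  G = 196*v^2 + 1

Compute partials: r_u = (1, 0, 2*u), r_v = (0, 1, 14*v). Then
  E = r_u · r_u = 4*u^2 + 1,
  F = r_u · r_v = 28*u*v,
  G = r_v · r_v = 196*v^2 + 1.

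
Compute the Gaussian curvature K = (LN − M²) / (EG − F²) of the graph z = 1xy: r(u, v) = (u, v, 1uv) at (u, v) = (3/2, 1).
K = -16/289

Coefficients of the first fundamental form: E = v^2 + 1, F = u*v, G = u^2 + 1.
Coefficients of the second fundamental form: L = 0, M = 1/sqrt(u^2 + v^2 + 1), N = 0.
Assemble K = (LN − M²)/(EG − F²) = 1/((u^2*v^2 - (u^2 + 1)*(v^2 + 1))*(u^2 + v^2 + 1)). At (u, v) = (3/2, 1): K = -16/289.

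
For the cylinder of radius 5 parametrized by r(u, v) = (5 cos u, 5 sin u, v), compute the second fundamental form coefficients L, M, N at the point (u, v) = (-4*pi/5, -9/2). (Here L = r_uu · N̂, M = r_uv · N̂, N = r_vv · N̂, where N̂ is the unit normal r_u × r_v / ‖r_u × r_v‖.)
L = -5;  M = 0;  N = 0

Compute the unit normal N̂(u, v) = (cos(u), sin(u), 0), and the second partials r_uu, r_uv, r_vv. Take dot products:
  L(u, v) = r_uu · N̂ = -5,
  M(u, v) = r_uv · N̂ = 0,
  N(u, v) = r_vv · N̂ = 0.
Evaluating at (u, v) = (-4*pi/5, -9/2):
  L = -5, M = 0, N = 0.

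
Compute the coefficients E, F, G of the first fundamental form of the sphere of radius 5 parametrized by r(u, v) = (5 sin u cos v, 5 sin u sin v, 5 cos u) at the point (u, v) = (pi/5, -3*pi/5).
E = 25;  F = 0;  G = 125/8 - 25*sqrt(5)/8

Partials: r_u = (5*cos(u)*cos(v), 5*sin(v)*cos(u), -5*sin(u)), r_v = (-5*sin(u)*sin(v), 5*sin(u)*cos(v), 0). As functions of (u, v):
  E = r_u · r_u = 25,
  F = r_u · r_v = 0,
  G = r_v · r_v = 25*sin(u)^2.
Evaluating at (u, v) = (pi/5, -3*pi/5): E = 25, F = 0, G = 125/8 - 25*sqrt(5)/8.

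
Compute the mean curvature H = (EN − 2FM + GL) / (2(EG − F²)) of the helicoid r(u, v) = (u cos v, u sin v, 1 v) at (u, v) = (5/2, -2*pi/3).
H = 0

With E = 1, F = 0, G = u^2 + 1, L = 0, M = -1/sqrt(u^2 + 1), N = 0, assemble
  H = (EN − 2FM + GL) / (2(EG − F²)) = 0.
At (u, v) = (5/2, -2*pi/3): H = 0.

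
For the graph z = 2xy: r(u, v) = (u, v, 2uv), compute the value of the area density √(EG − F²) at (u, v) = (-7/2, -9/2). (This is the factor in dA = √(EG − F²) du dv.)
√(EG − F²)|_{(-7/2, -9/2)} = sqrt(131)

E = 4*v^2 + 1, F = 4*u*v, G = 4*u^2 + 1, so EG − F² = 4*u^2 + 4*v^2 + 1. Taking the positive square root: √(EG − F²) = sqrt(4*u^2 + 4*v^2 + 1). At (u, v) = (-7/2, -9/2): sqrt(131).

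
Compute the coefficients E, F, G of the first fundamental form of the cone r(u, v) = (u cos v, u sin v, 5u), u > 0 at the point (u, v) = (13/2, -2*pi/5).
E = 26;  F = 0;  G = 169/4

Partials: r_u = (cos(v), sin(v), 5), r_v = (-u*sin(v), u*cos(v), 0). As functions of (u, v):
  E = r_u · r_u = 26,
  F = r_u · r_v = 0,
  G = r_v · r_v = u^2.
Evaluating at (u, v) = (13/2, -2*pi/5): E = 26, F = 0, G = 169/4.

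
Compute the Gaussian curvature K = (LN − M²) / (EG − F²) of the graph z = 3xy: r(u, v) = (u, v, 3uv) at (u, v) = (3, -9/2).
K = -144/1117249

Coefficients of the first fundamental form: E = 9*v^2 + 1, F = 9*u*v, G = 9*u^2 + 1.
Coefficients of the second fundamental form: L = 0, M = 3/sqrt(9*u^2 + 9*v^2 + 1), N = 0.
Assemble K = (LN − M²)/(EG − F²) = -9/(81*u^4 + 162*u^2*v^2 + 18*u^2 + 81*v^4 + 18*v^2 + 1). At (u, v) = (3, -9/2): K = -144/1117249.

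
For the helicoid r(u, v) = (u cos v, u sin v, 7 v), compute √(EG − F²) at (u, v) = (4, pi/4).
√(EG − F²)|_{(4, pi/4)} = sqrt(65)

E = 1, F = 0, G = u^2 + 49; EG − F² = u^2 + 49; √(EG − F²) = sqrt(u^2 + 49). At the given point: sqrt(65).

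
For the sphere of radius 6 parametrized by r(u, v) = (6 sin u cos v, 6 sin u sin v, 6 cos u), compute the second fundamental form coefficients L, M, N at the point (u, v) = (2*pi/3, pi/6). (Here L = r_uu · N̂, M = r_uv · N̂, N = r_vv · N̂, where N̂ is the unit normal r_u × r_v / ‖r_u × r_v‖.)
L = -6;  M = 0;  N = -9/2

Compute the unit normal N̂(u, v) = (sin(u)^2*cos(v)/Abs(sin(u)), sin(u)^2*sin(v)/Abs(sin(u)), sin(2*u)/(2*Abs(sin(u)))), and the second partials r_uu, r_uv, r_vv. Take dot products:
  L(u, v) = r_uu · N̂ = -6*sin(u)/Abs(sin(u)),
  M(u, v) = r_uv · N̂ = 0,
  N(u, v) = r_vv · N̂ = -6*sin(u)^3/Abs(sin(u)).
Evaluating at (u, v) = (2*pi/3, pi/6):
  L = -6, M = 0, N = -9/2.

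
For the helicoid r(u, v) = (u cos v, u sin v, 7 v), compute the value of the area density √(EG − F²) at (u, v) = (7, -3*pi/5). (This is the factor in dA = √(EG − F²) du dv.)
√(EG − F²)|_{(7, -3*pi/5)} = 7*sqrt(2)

E = 1, F = 0, G = u^2 + 49, so EG − F² = u^2 + 49. Taking the positive square root: √(EG − F²) = sqrt(u^2 + 49). At (u, v) = (7, -3*pi/5): 7*sqrt(2).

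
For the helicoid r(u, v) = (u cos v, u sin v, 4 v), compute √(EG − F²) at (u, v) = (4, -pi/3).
√(EG − F²)|_{(4, -pi/3)} = 4*sqrt(2)

E = 1, F = 0, G = u^2 + 16; EG − F² = u^2 + 16; √(EG − F²) = sqrt(u^2 + 16). At the given point: 4*sqrt(2).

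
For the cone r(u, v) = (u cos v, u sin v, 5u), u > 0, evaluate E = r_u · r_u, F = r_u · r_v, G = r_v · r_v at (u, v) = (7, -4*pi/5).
E = 26;  F = 0;  G = 49

Partials: r_u = (cos(v), sin(v), 5), r_v = (-u*sin(v), u*cos(v), 0). As functions of (u, v):
  E = r_u · r_u = 26,
  F = r_u · r_v = 0,
  G = r_v · r_v = u^2.
Evaluating at (u, v) = (7, -4*pi/5): E = 26, F = 0, G = 49.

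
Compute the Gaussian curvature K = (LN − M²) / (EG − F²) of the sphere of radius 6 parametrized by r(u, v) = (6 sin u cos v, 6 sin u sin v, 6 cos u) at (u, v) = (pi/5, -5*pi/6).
K = 1/36

Coefficients of the first fundamental form: E = 36, F = 0, G = 36*sin(u)^2.
Coefficients of the second fundamental form: L = -6*sin(u)/Abs(sin(u)), M = 0, N = -6*sin(u)^3/Abs(sin(u)).
Assemble K = (LN − M²)/(EG − F²) = 1/36. At (u, v) = (pi/5, -5*pi/6): K = 1/36.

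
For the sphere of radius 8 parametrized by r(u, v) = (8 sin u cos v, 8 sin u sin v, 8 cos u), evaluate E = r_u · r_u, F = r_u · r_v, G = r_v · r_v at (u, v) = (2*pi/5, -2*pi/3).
E = 64;  F = 0;  G = 8*sqrt(5) + 40

Partials: r_u = (8*cos(u)*cos(v), 8*sin(v)*cos(u), -8*sin(u)), r_v = (-8*sin(u)*sin(v), 8*sin(u)*cos(v), 0). As functions of (u, v):
  E = r_u · r_u = 64,
  F = r_u · r_v = 0,
  G = r_v · r_v = 64*sin(u)^2.
Evaluating at (u, v) = (2*pi/5, -2*pi/3): E = 64, F = 0, G = 8*sqrt(5) + 40.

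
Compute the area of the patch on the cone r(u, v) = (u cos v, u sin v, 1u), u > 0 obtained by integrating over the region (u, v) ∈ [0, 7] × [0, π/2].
Area = 49*sqrt(2)*pi/4

Area = ∫∫ √(EG − F²) du dv with √(EG − F²) = sqrt(2)*Abs(u). Integrating over [0, 7] × [0, π/2] gives 49*sqrt(2)*pi/4.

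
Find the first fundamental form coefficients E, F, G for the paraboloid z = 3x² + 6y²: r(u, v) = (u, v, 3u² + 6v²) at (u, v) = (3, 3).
E = 325;  F = 648;  G = 1297

Partials: r_u = (1, 0, 6*u), r_v = (0, 1, 12*v). As functions of (u, v):
  E = r_u · r_u = 36*u^2 + 1,
  F = r_u · r_v = 72*u*v,
  G = r_v · r_v = 144*v^2 + 1.
Evaluating at (u, v) = (3, 3): E = 325, F = 648, G = 1297.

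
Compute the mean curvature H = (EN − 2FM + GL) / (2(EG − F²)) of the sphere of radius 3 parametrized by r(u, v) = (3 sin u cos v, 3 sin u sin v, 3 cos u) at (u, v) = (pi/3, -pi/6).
H = -1/3

With E = 9, F = 0, G = 9*sin(u)^2, L = -3*sin(u)/Abs(sin(u)), M = 0, N = -3*sin(u)^3/Abs(sin(u)), assemble
  H = (EN − 2FM + GL) / (2(EG − F²)) = -sin(u)/(3*Abs(sin(u))).
At (u, v) = (pi/3, -pi/6): H = -1/3.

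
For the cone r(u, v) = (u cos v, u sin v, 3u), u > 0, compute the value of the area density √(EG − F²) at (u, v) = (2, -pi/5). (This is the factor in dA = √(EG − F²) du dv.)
√(EG − F²)|_{(2, -pi/5)} = 2*sqrt(10)

E = 10, F = 0, G = u^2, so EG − F² = 10*u^2. Taking the positive square root: √(EG − F²) = sqrt(10)*Abs(u). At (u, v) = (2, -pi/5): 2*sqrt(10).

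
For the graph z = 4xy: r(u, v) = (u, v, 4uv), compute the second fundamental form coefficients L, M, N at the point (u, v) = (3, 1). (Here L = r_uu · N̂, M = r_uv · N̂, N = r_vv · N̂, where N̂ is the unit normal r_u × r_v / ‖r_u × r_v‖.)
L = 0;  M = 4*sqrt(161)/161;  N = 0

Compute the unit normal N̂(u, v) = (-4*v/sqrt(16*u^2 + 16*v^2 + 1), -4*u/sqrt(16*u^2 + 16*v^2 + 1), 1/sqrt(16*u^2 + 16*v^2 + 1)), and the second partials r_uu, r_uv, r_vv. Take dot products:
  L(u, v) = r_uu · N̂ = 0,
  M(u, v) = r_uv · N̂ = 4/sqrt(16*u^2 + 16*v^2 + 1),
  N(u, v) = r_vv · N̂ = 0.
Evaluating at (u, v) = (3, 1):
  L = 0, M = 4*sqrt(161)/161, N = 0.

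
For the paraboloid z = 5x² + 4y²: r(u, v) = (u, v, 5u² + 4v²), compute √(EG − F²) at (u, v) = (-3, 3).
√(EG − F²)|_{(-3, 3)} = sqrt(1477)

E = 100*u^2 + 1, F = 80*u*v, G = 64*v^2 + 1; EG − F² = 100*u^2 + 64*v^2 + 1; √(EG − F²) = sqrt(100*u^2 + 64*v^2 + 1). At the given point: sqrt(1477).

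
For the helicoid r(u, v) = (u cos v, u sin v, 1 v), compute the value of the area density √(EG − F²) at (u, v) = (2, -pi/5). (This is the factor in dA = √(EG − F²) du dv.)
√(EG − F²)|_{(2, -pi/5)} = sqrt(5)

E = 1, F = 0, G = u^2 + 1, so EG − F² = u^2 + 1. Taking the positive square root: √(EG − F²) = sqrt(u^2 + 1). At (u, v) = (2, -pi/5): sqrt(5).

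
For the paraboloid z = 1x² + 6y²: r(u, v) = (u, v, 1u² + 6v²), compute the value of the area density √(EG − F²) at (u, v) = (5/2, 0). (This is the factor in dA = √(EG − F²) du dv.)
√(EG − F²)|_{(5/2, 0)} = sqrt(26)

E = 4*u^2 + 1, F = 24*u*v, G = 144*v^2 + 1, so EG − F² = 4*u^2 + 144*v^2 + 1. Taking the positive square root: √(EG − F²) = sqrt(4*u^2 + 144*v^2 + 1). At (u, v) = (5/2, 0): sqrt(26).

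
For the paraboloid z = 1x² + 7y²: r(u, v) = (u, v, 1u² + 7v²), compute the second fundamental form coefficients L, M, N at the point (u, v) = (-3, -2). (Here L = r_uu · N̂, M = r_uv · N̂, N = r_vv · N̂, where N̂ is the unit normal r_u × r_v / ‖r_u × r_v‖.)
L = 2*sqrt(821)/821;  M = 0;  N = 14*sqrt(821)/821

Compute the unit normal N̂(u, v) = (-2*u/sqrt(4*u^2 + 196*v^2 + 1), -14*v/sqrt(4*u^2 + 196*v^2 + 1), 1/sqrt(4*u^2 + 196*v^2 + 1)), and the second partials r_uu, r_uv, r_vv. Take dot products:
  L(u, v) = r_uu · N̂ = 2/sqrt(4*u^2 + 196*v^2 + 1),
  M(u, v) = r_uv · N̂ = 0,
  N(u, v) = r_vv · N̂ = 14/sqrt(4*u^2 + 196*v^2 + 1).
Evaluating at (u, v) = (-3, -2):
  L = 2*sqrt(821)/821, M = 0, N = 14*sqrt(821)/821.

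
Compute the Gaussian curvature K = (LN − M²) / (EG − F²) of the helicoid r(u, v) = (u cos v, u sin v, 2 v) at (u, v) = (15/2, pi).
K = -64/58081

Coefficients of the first fundamental form: E = 1, F = 0, G = u^2 + 4.
Coefficients of the second fundamental form: L = 0, M = -2/sqrt(u^2 + 4), N = 0.
Assemble K = (LN − M²)/(EG − F²) = -4/(u^2 + 4)^2. At (u, v) = (15/2, pi): K = -64/58081.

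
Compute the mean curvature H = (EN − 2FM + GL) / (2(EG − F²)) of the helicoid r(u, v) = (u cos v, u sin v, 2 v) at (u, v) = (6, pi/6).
H = 0

With E = 1, F = 0, G = u^2 + 4, L = 0, M = -2/sqrt(u^2 + 4), N = 0, assemble
  H = (EN − 2FM + GL) / (2(EG − F²)) = 0.
At (u, v) = (6, pi/6): H = 0.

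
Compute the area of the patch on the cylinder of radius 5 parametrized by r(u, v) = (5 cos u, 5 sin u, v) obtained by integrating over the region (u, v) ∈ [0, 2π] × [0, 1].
Area = 10*pi

Area = ∫∫ √(EG − F²) du dv with √(EG − F²) = 5. Integrating over [0, 2π] × [0, 1] gives 10*pi.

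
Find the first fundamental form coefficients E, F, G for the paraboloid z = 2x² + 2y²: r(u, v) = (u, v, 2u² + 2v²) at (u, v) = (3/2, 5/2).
E = 37;  F = 60;  G = 101

Partials: r_u = (1, 0, 4*u), r_v = (0, 1, 4*v). As functions of (u, v):
  E = r_u · r_u = 16*u^2 + 1,
  F = r_u · r_v = 16*u*v,
  G = r_v · r_v = 16*v^2 + 1.
Evaluating at (u, v) = (3/2, 5/2): E = 37, F = 60, G = 101.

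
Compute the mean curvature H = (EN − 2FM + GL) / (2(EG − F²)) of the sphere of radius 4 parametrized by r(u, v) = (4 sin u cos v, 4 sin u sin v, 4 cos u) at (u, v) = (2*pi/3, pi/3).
H = -1/4

With E = 16, F = 0, G = 16*sin(u)^2, L = -4*sin(u)/Abs(sin(u)), M = 0, N = -4*sin(u)^3/Abs(sin(u)), assemble
  H = (EN − 2FM + GL) / (2(EG − F²)) = -sin(u)/(4*Abs(sin(u))).
At (u, v) = (2*pi/3, pi/3): H = -1/4.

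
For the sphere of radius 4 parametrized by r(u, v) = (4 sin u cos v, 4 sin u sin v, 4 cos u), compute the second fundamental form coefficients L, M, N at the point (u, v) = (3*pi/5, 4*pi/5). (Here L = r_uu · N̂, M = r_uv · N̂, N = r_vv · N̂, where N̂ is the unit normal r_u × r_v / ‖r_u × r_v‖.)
L = -4;  M = 0;  N = -5/2 - sqrt(5)/2

Compute the unit normal N̂(u, v) = (sin(u)^2*cos(v)/Abs(sin(u)), sin(u)^2*sin(v)/Abs(sin(u)), sin(2*u)/(2*Abs(sin(u)))), and the second partials r_uu, r_uv, r_vv. Take dot products:
  L(u, v) = r_uu · N̂ = -4*sin(u)/Abs(sin(u)),
  M(u, v) = r_uv · N̂ = 0,
  N(u, v) = r_vv · N̂ = -4*sin(u)^3/Abs(sin(u)).
Evaluating at (u, v) = (3*pi/5, 4*pi/5):
  L = -4, M = 0, N = -5/2 - sqrt(5)/2.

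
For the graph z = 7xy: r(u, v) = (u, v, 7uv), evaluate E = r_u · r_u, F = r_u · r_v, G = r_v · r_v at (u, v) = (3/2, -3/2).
E = 445/4;  F = -441/4;  G = 445/4

Partials: r_u = (1, 0, 7*v), r_v = (0, 1, 7*u). As functions of (u, v):
  E = r_u · r_u = 49*v^2 + 1,
  F = r_u · r_v = 49*u*v,
  G = r_v · r_v = 49*u^2 + 1.
Evaluating at (u, v) = (3/2, -3/2): E = 445/4, F = -441/4, G = 445/4.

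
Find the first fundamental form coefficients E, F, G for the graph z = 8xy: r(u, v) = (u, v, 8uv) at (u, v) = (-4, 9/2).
E = 1297;  F = -1152;  G = 1025

Partials: r_u = (1, 0, 8*v), r_v = (0, 1, 8*u). As functions of (u, v):
  E = r_u · r_u = 64*v^2 + 1,
  F = r_u · r_v = 64*u*v,
  G = r_v · r_v = 64*u^2 + 1.
Evaluating at (u, v) = (-4, 9/2): E = 1297, F = -1152, G = 1025.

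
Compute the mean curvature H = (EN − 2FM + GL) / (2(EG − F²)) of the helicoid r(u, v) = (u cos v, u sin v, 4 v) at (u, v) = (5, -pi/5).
H = 0

With E = 1, F = 0, G = u^2 + 16, L = 0, M = -4/sqrt(u^2 + 16), N = 0, assemble
  H = (EN − 2FM + GL) / (2(EG − F²)) = 0.
At (u, v) = (5, -pi/5): H = 0.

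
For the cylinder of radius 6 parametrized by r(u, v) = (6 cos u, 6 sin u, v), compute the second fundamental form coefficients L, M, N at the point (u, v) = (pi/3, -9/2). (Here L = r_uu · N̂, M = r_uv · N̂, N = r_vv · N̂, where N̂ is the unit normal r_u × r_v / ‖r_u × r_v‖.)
L = -6;  M = 0;  N = 0

Compute the unit normal N̂(u, v) = (cos(u), sin(u), 0), and the second partials r_uu, r_uv, r_vv. Take dot products:
  L(u, v) = r_uu · N̂ = -6,
  M(u, v) = r_uv · N̂ = 0,
  N(u, v) = r_vv · N̂ = 0.
Evaluating at (u, v) = (pi/3, -9/2):
  L = -6, M = 0, N = 0.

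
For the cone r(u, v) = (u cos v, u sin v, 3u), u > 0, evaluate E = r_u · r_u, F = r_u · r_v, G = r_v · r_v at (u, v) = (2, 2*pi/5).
E = 10;  F = 0;  G = 4

Partials: r_u = (cos(v), sin(v), 3), r_v = (-u*sin(v), u*cos(v), 0). As functions of (u, v):
  E = r_u · r_u = 10,
  F = r_u · r_v = 0,
  G = r_v · r_v = u^2.
Evaluating at (u, v) = (2, 2*pi/5): E = 10, F = 0, G = 4.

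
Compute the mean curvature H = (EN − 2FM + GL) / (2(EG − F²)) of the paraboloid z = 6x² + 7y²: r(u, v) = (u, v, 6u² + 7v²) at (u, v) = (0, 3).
H = 10597*sqrt(1765)/3115225

With E = 144*u^2 + 1, F = 168*u*v, G = 196*v^2 + 1, L = 12/sqrt(144*u^2 + 196*v^2 + 1), M = 0, N = 14/sqrt(144*u^2 + 196*v^2 + 1), assemble
  H = (EN − 2FM + GL) / (2(EG − F²)) = (1008*u^2 + 1176*v^2 + 13)/(144*u^2 + 196*v^2 + 1)^(3/2).
At (u, v) = (0, 3): H = 10597*sqrt(1765)/3115225.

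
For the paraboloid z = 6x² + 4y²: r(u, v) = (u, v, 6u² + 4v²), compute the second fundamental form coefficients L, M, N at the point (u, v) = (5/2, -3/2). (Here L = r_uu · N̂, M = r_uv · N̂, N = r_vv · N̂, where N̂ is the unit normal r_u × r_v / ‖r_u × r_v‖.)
L = 12*sqrt(1045)/1045;  M = 0;  N = 8*sqrt(1045)/1045

Compute the unit normal N̂(u, v) = (-12*u/sqrt(144*u^2 + 64*v^2 + 1), -8*v/sqrt(144*u^2 + 64*v^2 + 1), 1/sqrt(144*u^2 + 64*v^2 + 1)), and the second partials r_uu, r_uv, r_vv. Take dot products:
  L(u, v) = r_uu · N̂ = 12/sqrt(144*u^2 + 64*v^2 + 1),
  M(u, v) = r_uv · N̂ = 0,
  N(u, v) = r_vv · N̂ = 8/sqrt(144*u^2 + 64*v^2 + 1).
Evaluating at (u, v) = (5/2, -3/2):
  L = 12*sqrt(1045)/1045, M = 0, N = 8*sqrt(1045)/1045.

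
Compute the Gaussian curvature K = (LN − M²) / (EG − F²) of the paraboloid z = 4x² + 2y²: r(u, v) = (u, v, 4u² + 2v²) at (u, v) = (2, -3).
K = 32/160801

Coefficients of the first fundamental form: E = 64*u^2 + 1, F = 32*u*v, G = 16*v^2 + 1.
Coefficients of the second fundamental form: L = 8/sqrt(64*u^2 + 16*v^2 + 1), M = 0, N = 4/sqrt(64*u^2 + 16*v^2 + 1).
Assemble K = (LN − M²)/(EG − F²) = 32/(4096*u^4 + 2048*u^2*v^2 + 128*u^2 + 256*v^4 + 32*v^2 + 1). At (u, v) = (2, -3): K = 32/160801.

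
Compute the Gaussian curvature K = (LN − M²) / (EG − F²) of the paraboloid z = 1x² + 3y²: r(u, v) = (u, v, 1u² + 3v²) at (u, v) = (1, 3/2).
K = 3/1849

Coefficients of the first fundamental form: E = 4*u^2 + 1, F = 12*u*v, G = 36*v^2 + 1.
Coefficients of the second fundamental form: L = 2/sqrt(4*u^2 + 36*v^2 + 1), M = 0, N = 6/sqrt(4*u^2 + 36*v^2 + 1).
Assemble K = (LN − M²)/(EG − F²) = 12/(16*u^4 + 288*u^2*v^2 + 8*u^2 + 1296*v^4 + 72*v^2 + 1). At (u, v) = (1, 3/2): K = 3/1849.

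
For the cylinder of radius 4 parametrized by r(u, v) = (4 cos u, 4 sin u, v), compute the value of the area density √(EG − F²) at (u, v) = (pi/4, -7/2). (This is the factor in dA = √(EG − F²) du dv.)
√(EG − F²)|_{(pi/4, -7/2)} = 4

E = 16, F = 0, G = 1, so EG − F² = 16. Taking the positive square root: √(EG − F²) = 4. At (u, v) = (pi/4, -7/2): 4.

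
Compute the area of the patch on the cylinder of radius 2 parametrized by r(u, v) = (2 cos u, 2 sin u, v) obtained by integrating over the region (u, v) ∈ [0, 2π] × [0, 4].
Area = 16*pi

Area = ∫∫ √(EG − F²) du dv with √(EG − F²) = 2. Integrating over [0, 2π] × [0, 4] gives 16*pi.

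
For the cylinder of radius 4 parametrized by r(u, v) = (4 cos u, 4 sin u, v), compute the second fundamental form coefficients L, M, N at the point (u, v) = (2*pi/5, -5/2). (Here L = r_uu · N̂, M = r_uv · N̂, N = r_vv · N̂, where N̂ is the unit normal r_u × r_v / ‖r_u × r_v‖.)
L = -4;  M = 0;  N = 0

Compute the unit normal N̂(u, v) = (cos(u), sin(u), 0), and the second partials r_uu, r_uv, r_vv. Take dot products:
  L(u, v) = r_uu · N̂ = -4,
  M(u, v) = r_uv · N̂ = 0,
  N(u, v) = r_vv · N̂ = 0.
Evaluating at (u, v) = (2*pi/5, -5/2):
  L = -4, M = 0, N = 0.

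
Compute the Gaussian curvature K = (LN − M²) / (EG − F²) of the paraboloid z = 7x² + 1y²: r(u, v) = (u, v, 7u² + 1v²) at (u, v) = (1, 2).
K = 28/45369

Coefficients of the first fundamental form: E = 196*u^2 + 1, F = 28*u*v, G = 4*v^2 + 1.
Coefficients of the second fundamental form: L = 14/sqrt(196*u^2 + 4*v^2 + 1), M = 0, N = 2/sqrt(196*u^2 + 4*v^2 + 1).
Assemble K = (LN − M²)/(EG − F²) = 28/(38416*u^4 + 1568*u^2*v^2 + 392*u^2 + 16*v^4 + 8*v^2 + 1). At (u, v) = (1, 2): K = 28/45369.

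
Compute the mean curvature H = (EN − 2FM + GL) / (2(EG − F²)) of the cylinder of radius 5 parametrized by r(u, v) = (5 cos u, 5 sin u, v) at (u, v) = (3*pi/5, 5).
H = -1/10

With E = 25, F = 0, G = 1, L = -5, M = 0, N = 0, assemble
  H = (EN − 2FM + GL) / (2(EG − F²)) = -1/10.
At (u, v) = (3*pi/5, 5): H = -1/10.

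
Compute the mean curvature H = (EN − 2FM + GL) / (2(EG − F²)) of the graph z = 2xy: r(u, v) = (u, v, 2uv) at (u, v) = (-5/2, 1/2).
H = 10*sqrt(3)/243

With E = 4*v^2 + 1, F = 4*u*v, G = 4*u^2 + 1, L = 0, M = 2/sqrt(4*u^2 + 4*v^2 + 1), N = 0, assemble
  H = (EN − 2FM + GL) / (2(EG − F²)) = -8*u*v/(4*u^2 + 4*v^2 + 1)^(3/2).
At (u, v) = (-5/2, 1/2): H = 10*sqrt(3)/243.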